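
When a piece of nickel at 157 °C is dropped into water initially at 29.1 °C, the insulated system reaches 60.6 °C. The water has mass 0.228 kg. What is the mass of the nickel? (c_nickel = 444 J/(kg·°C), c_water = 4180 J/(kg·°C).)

m ≈ 0.701 kg

Conservation of energy gives ΣQ = 0:
m·444·(60.6 − 157) + 0.228·4180·(60.6 − 29.1) = 0
-42802 m = -30021
m = -30021/-42802 ≈ 0.7014 kg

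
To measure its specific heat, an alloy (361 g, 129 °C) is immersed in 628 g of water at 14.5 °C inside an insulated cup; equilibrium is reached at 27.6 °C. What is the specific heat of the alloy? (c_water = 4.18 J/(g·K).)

c ≈ 0.939 J/(g·K)

m_s c (T_s − T_f) = m_water c_water (T_f − T_0):
361·c·(129 − 27.6) = 628·4.18·(27.6 − 14.5)
36605 c = 34388  ⇒  c ≈ 0.9394 J/(g·K)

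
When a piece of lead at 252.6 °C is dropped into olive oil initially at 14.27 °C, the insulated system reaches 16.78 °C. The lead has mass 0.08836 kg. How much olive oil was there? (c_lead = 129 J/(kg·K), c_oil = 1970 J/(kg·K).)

m ≈ 0.544 kg

|Q_lead| = |Q_oil|:
0.08836·129·(252.6 − 16.78) = m·1970·(16.78 − 14.27)
4944.7 m = 2688  ⇒  m ≈ 0.5436 kg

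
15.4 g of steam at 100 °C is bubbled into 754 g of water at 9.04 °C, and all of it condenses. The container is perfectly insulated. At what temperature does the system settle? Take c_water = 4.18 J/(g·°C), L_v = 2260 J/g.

Conservation of energy gives ΣQ = 0:
condense steam: −15.4×2260 = −34804
  condensed water 100 °C→T: 64.37(T − 100)
  water warms: 754×4.18×(T − 9.04) = 3151.7(T − 9.04)
3216.1 T = 34804 + 6437.2 + 28492 = 69733
T ≈ 21.68 °C — below 100 °C, confirming all the steam condensed.

T_f ≈ 21.7 °C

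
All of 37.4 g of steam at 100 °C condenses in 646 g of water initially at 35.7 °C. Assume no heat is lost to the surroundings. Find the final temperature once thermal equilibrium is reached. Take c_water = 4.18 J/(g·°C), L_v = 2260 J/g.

T_f ≈ 68.8 °C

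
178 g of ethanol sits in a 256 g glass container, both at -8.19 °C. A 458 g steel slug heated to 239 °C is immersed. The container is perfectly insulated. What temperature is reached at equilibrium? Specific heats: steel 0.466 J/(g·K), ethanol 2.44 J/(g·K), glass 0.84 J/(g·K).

T_f ≈ 53.0 °C

T_f is the heat-capacity-weighted average of the initial temperatures:
T_f = (213.43×239 + 434.32×(-8.19) + 215.04×(-8.19)) / (213.43 + 434.32 + 215.04)
    = 45691 / 862.79 ≈ 52.96 °C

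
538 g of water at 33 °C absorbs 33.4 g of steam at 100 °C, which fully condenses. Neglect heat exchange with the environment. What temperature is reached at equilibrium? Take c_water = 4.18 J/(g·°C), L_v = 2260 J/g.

T_f ≈ 68.5 °C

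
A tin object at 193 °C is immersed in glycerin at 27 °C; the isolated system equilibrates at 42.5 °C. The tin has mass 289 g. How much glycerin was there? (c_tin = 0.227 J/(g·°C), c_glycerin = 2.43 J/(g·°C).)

Heat lost by the tin = heat gained by the glycerin:
289×0.227×(193 − 42.5) = m×2.43×(42.5 − 27)
37.66 m = 9873.3  ⇒  m ≈ 262.1 g

m ≈ 262 g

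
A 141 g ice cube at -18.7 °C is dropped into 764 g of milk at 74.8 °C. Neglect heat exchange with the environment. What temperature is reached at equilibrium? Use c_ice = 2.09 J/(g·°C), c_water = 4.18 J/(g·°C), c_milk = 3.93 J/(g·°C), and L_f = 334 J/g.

T_f ≈ 47.9 °C

Let T be the final temperature. ΣQ_i = 0:
ice -18.7→0 °C: 141·2.09·18.7 = 5510.7; fusion: m_ice L_f = 141·334 = 47094; meltwater 0→T: 141·4.18·T = 589.38 T; milk cools: 764·3.93·(T − 74.8) = 3002.5(T − 74.8)
3591.9 T = 224588 − 52605 = 171984
T ≈ 47.88 °C. Since T > 0 °C, the all-ice-melts assumption holds.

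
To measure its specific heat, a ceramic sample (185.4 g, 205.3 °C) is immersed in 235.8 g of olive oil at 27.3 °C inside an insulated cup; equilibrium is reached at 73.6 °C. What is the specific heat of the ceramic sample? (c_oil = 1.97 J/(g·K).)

m_s c (T_s − T_f) = m_oil c_oil (T_f − T_0):
185.4·c·(205.3 − 73.6) = 235.8·1.97·(73.6 − 27.3)
24417 c = 21508  ⇒  c ≈ 0.8808 J/(g·K)

c ≈ 0.881 J/(g·K)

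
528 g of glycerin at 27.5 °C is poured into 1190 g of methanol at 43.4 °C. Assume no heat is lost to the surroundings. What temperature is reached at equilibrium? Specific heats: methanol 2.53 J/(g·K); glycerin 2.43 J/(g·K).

Taking heat into each body as positive, Σ m c ΔT = 0:
1190*2.53*(T − 43.4) + 528*2.43*(T − 27.5) = 0
3010.7(T − 43.4) + 1283(T − 27.5) = 0
4293.7 T = 165948
T = 165948 / 4293.7 = 38.6 °C

T_f ≈ 38.6 °C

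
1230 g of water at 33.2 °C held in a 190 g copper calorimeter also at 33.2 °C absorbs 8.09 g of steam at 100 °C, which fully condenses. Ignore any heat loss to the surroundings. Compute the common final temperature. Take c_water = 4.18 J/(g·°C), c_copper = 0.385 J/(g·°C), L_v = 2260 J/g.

T_f ≈ 37.1 °C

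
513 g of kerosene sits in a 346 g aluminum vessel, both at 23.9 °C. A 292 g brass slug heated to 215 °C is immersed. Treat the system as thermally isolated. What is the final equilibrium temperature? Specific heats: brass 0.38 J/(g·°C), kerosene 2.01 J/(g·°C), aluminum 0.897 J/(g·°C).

T_f ≈ 38.5 °C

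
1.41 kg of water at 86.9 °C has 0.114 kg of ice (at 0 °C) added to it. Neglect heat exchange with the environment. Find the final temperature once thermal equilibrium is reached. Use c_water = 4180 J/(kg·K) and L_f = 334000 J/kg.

T_f ≈ 74.4 °C

Let T be the final temperature. ΣQ_i = 0:
latent heat to melt: 0.114·334000 = 38076; meltwater 0→T: 0.114·4180·T = 476.52 T; water cools: 1.41·4180·(T − 86.9) = 5893.8(T − 86.9)
6370.3 T = 512171 − 38076 = 474095
T ≈ 74.42 °C. Since T > 0 °C, the all-ice-melts assumption holds.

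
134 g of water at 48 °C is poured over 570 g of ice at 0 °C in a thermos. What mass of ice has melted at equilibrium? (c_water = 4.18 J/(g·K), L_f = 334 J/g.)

m_melted ≈ 80.5 g

Heat available from the water dropping to 0 °C: 134×4.18×48 = 26886 J.
Fully melting the ice requires m_ice L_f = 570×334 = 190380 J.
That's not enough to melt it all — equilibrium is at 0 °C with ice remaining.
m_melted×334 = 26886  ⇒  m_melted ≈ 80.5 g.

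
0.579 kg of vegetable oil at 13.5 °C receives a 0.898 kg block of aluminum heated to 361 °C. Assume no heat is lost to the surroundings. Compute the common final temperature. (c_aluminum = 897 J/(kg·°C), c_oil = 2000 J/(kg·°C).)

Net heat exchanged in the isolated system is zero:
0.898*897*(T − 361) + 0.579*2000*(T − 13.5) = 0
805.51(T − 361) + 1158(T − 13.5) = 0
1963.5 T = 306421
T ≈ 156.06 °C

T_f ≈ 156.1 °C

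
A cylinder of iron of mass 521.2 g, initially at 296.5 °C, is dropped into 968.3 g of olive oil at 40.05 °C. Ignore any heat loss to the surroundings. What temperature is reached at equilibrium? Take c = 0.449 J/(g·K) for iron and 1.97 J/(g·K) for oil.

Setting the total heat transfer to zero:
521.2×0.449×(T − 296.5) + 968.3×1.97×(T − 40.05) = 0
2141.6 T = 145784
T ≈ 68.07 °C

T_f ≈ 68.1 °C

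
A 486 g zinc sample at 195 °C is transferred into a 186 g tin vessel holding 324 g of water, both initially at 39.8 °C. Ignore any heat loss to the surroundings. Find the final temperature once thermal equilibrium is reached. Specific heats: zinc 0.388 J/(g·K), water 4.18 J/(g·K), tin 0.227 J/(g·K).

T_f ≈ 58.3 °C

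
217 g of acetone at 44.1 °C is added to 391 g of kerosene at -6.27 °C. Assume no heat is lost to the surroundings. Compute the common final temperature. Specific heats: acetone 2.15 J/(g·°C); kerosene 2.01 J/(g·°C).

Set heat shed by the hot body equal to heat absorbed by the cold body:
217*2.15*(44.1 − T) = 391*2.01*(T − (-6.27))
466.55(44.1 − T) = 785.91(T − (-6.27))
1252.5 T = 15647  ⇒  T ≈ 12.49 °C

T_f ≈ 12.5 °C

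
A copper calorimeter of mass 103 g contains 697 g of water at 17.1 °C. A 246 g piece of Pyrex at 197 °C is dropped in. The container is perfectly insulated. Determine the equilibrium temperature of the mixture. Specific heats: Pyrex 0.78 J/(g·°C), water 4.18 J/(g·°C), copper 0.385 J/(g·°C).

Setting the total heat transfer to zero:
246×0.78×(T − 197) + 697×4.18×(T − 17.1) + 103×0.385×(T − 17.1) = 0
191.88(T − 197) + 2913.5(T − 17.1) + 39.66(T − 17.1) = 0
3145 T = 88299
T ≈ 28.08 °C

T_f ≈ 28.1 °C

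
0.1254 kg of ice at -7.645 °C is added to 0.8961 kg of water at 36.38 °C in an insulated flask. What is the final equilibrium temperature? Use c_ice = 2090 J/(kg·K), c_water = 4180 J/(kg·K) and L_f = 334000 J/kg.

Energy balance with sensible and latent terms:
ice -7.645→0 °C: 0.1254·2090·7.645 = 2003.6; latent heat to melt: 0.1254·334000 = 41884; meltwater 0→T: 0.1254·4180·T = 524.17 T; water cools: 0.8961·4180·(T − 36.38) = 3745.7(T − 36.38)
4269.9 T = 136268 − 43887 = 92381
T ≈ 21.64 °C — above 0 °C, consistent with complete melting.

T_f ≈ 21.6 °C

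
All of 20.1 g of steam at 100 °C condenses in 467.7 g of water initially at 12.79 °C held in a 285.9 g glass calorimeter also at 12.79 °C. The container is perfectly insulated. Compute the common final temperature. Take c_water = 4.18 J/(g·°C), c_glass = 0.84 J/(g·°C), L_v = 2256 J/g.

T_f ≈ 35.9 °C

Energy balance with sensible and latent terms:
steam→water at 100 °C releases m L_v = 20.1×2256 = 45346; condensate cools 100→T: 20.1×4.18×(T − 100) = 84.02(T − 100); original water: 1955(T − 12.79); glass cup: 285.9×0.84×(T − 12.79) = 240.16(T − 12.79)
2279.2 T = 45346 + 8401.8 + 28076 = 81823
T ≈ 35.90 °C, under the boiling point, so the assumption holds.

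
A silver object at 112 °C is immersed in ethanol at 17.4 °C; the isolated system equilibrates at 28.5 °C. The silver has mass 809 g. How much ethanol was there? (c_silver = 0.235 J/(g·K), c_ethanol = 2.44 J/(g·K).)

Heat gained plus heat lost sum to zero:
809×0.235×(28.5 − 112) + m×2.44×(28.5 − 17.4) = 0
27.08 m = 15875
m = 15875/27.08 ≈ 586.1 g

m ≈ 586 g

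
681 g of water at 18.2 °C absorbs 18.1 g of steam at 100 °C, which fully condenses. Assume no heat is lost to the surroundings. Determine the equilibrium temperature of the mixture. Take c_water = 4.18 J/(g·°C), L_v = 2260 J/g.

T_f ≈ 34.3 °C

Heat gained plus heat lost sum to zero:
steam→water at 100 °C releases m L_v = 18.1·2260 = 40906
  condensate cools 100→T: 18.1·4.18·(T − 100) = 75.66(T − 100)
  water warms: 681·4.18·(T − 18.2) = 2846.6(T − 18.2)
2922.2 T = 40906 + 7565.8 + 51808 = 100280
T ≈ 34.32 °C, under the boiling point, so the assumption holds.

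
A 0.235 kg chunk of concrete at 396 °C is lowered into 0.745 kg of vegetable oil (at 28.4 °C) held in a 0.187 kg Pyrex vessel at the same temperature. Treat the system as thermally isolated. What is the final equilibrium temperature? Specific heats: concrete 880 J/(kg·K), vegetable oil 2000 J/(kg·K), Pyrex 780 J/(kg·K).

T_f ≈ 69.7 °C

Taking heat into each body as positive, Σ m c ΔT = 0:
0.235*880*(T − 396) + 0.745*2000*(T − 28.4) + 0.187*780*(T − 28.4) = 0
1842.7 T = 128351
T ≈ 69.66 °C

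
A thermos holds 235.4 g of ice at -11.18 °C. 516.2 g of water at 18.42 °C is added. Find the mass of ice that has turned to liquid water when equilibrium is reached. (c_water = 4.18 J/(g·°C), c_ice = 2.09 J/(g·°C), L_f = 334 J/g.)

m_melted ≈ 103 g

Water can give up m c ΔT = 516.2×4.18×18.42 = 39745 J before reaching 0 °C.
Of that, 235.4×2.09×11.18 = 5500.4 J goes to bring the ice to 0 °C, leaving 34245 J.
To melt every bit of ice: 235.4×334 = 78624 J.
Since 34245 < 78624 J, not all the ice melts; equilibrium is at 0 °C.
m_melt = 34245 / L_f = 102.5 g.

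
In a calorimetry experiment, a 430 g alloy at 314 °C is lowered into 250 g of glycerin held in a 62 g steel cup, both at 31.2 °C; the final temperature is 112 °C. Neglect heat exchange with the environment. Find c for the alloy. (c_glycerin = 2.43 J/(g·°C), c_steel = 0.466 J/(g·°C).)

Setting the total heat transfer to zero:
430·c·(112 − 314) + 250·2.43·(112 − 31.2) + 62·0.466·(112 − 31.2) = 0
-86860 c = -51420
c = -51420/-86860 ≈ 0.592 J/(g·°C)

c ≈ 0.592 J/(g·°C)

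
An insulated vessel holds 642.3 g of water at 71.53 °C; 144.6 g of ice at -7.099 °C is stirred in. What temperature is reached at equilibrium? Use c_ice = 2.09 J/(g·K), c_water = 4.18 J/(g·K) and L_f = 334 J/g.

Net heat exchanged in the isolated system is zero:
ice -7.099→0 °C: 144.6·2.09·7.099 = 2145.4
  fusion: m_ice L_f = 144.6·334 = 48296
  meltwater 0→T: 144.6·4.18·T = 604.43 T
  water cools: 642.3·4.18·(T − 71.53) = 2684.8(T − 71.53)
3289.2 T = 192045 − 50442 = 141603
T ≈ 43.05 °C (positive, so assuming full melt was valid).

T_f ≈ 43.1 °C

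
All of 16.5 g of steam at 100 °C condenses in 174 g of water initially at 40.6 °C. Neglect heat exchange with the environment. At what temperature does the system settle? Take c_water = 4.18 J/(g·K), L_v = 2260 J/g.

Net heat exchanged in the isolated system is zero:
steam→water at 100 °C releases m L_v = 16.5×2260 = 37290
  condensed water 100 °C→T: 68.97(T − 100)
  water warms: 174×4.18×(T − 40.6) = 727.32(T − 40.6)
796.29 T = 37290 + 6897 + 29529 = 73716
T ≈ 92.57 °C, under the boiling point, so the assumption holds.

T_f ≈ 92.6 °C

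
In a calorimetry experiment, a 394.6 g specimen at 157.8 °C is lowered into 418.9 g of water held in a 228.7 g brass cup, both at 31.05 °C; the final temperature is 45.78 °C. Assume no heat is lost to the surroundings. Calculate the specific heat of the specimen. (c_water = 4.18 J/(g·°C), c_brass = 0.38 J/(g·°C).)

c ≈ 0.612 J/(g·°C)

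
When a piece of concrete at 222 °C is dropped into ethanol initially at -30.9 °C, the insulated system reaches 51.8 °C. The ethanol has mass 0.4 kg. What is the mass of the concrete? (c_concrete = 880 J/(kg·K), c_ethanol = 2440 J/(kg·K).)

m ≈ 0.539 kg

Taking heat into each body as positive, Σ m c ΔT = 0:
m×880×(51.8 − 222) + 0.4×2440×(51.8 − (-30.9)) = 0
-149776 m = -80715
m = -80715/-149776 ≈ 0.5389 kg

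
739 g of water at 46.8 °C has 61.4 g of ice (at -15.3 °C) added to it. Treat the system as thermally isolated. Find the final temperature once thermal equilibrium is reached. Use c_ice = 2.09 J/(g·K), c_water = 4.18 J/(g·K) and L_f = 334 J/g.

T_f ≈ 36.5 °C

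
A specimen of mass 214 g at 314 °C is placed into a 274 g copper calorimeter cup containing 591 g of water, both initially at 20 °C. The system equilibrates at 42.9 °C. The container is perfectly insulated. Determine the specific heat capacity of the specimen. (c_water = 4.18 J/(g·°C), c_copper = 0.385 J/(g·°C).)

c ≈ 1.02 J/(g·°C)

Setting the total heat transfer to zero:
214×c×(42.9 − 314) + 591×4.18×(42.9 − 20) + 274×0.385×(42.9 − 20) = 0
-58015 c = -58987
c = -58987/-58015 ≈ 1.017 J/(g·°C)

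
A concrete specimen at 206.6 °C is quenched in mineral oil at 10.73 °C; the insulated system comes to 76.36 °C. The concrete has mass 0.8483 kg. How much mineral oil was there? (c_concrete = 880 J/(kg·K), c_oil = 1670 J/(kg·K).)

m ≈ 0.887 kg

Heat lost by the concrete = heat gained by the oil:
0.8483·880·(206.6 − 76.36) = m·1670·(76.36 − 10.73)
109602 m = 97225  ⇒  m ≈ 0.8871 kg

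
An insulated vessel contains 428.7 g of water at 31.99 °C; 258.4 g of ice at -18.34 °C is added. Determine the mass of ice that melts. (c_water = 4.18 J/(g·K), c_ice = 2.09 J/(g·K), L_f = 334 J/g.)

Cooling the water to 0 °C releases 428.7×4.18×31.99 = 57325 J.
Of that, 258.4×2.09×18.34 = 9904.6 J goes to bring the ice to 0 °C, leaving 47420 J.
To melt every bit of ice: 258.4×334 = 86306 J.
47420 J < 86306 J, so only part of the ice melts and the system sits at 0 °C.
Mass melted = 47420/334 ≈ 142 g.

m_melted ≈ 142 g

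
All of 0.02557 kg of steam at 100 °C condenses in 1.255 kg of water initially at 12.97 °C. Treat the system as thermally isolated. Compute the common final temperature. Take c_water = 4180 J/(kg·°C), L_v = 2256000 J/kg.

T_f ≈ 25.5 °C

Conservation of energy gives ΣQ = 0:
latent heat released on condensation: 0.02557·2256000 = 57686
  condensate cools 100→T: 0.02557·4180·(T − 100) = 106.88(T − 100)
  original water: 5245.9(T − 12.97)
5352.8 T = 57686 + 10688 + 68039 = 136414
T ≈ 25.48 °C, under the boiling point, so the assumption holds.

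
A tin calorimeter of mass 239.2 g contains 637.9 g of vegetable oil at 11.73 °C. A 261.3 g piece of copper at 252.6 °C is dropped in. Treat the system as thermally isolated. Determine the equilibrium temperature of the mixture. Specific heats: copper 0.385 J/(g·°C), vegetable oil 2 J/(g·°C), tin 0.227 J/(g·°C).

T_f ≈ 28.7 °C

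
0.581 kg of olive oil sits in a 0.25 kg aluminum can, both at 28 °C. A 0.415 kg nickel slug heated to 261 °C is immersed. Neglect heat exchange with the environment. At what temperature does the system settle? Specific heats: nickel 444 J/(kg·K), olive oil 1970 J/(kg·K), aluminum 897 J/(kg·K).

T_f = Σ m_i c_i T_i / Σ m_i c_i:
T_f = (184.26×261 + 1144.6×28 + 224.25×28) / (184.26 + 1144.6 + 224.25)
    = 86419 / 1553.1 ≈ 55.64 °C

T_f ≈ 55.6 °C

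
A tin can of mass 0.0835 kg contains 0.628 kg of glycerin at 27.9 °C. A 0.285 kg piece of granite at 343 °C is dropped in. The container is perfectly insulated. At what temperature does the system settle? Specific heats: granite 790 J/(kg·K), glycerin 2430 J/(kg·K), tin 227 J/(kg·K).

T_f ≈ 68.0 °C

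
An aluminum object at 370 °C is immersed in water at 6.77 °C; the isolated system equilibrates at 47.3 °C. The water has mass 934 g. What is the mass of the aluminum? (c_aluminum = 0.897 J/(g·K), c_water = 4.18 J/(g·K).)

Energy conservation, ΣQ = 0:
m×0.897×(47.3 − 370) + 934×4.18×(47.3 − 6.77) = 0
-289.46 m = -158234
m = -158234/-289.46 ≈ 546.6 g

m ≈ 547 g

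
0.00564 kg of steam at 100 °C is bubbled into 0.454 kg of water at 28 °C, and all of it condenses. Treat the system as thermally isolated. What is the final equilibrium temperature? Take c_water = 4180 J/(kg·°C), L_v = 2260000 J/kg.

Sum of m c ΔT and latent-heat terms is zero:
steam→water at 100 °C releases m L_v = 0.00564·2260000 = 12746; condensed water 100 °C→T: 23.58(T − 100); water warms: 0.454·4180·(T − 28) = 1897.7(T − 28)
1921.3 T = 12746 + 2357.5 + 53136 = 68240
T ≈ 35.52 °C — below 100 °C, confirming all the steam condensed.

T_f ≈ 35.5 °C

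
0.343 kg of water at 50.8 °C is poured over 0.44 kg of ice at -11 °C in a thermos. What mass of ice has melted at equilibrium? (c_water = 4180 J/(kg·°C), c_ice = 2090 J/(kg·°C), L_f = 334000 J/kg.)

m_melted ≈ 0.188 kg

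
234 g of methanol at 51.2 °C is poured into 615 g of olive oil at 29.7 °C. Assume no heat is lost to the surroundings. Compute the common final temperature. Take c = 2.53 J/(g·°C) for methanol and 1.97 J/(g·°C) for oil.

Taking heat into each body as positive, Σ m c ΔT = 0:
234×2.53×(T − 51.2) + 615×1.97×(T − 29.7) = 0
592.02(T − 51.2) + 1211.5(T − 29.7) = 0
(592.02 + 1211.5) T = 592.02×51.2 + 1211.5×29.7
T ≈ 36.76 °C

T_f ≈ 36.8 °C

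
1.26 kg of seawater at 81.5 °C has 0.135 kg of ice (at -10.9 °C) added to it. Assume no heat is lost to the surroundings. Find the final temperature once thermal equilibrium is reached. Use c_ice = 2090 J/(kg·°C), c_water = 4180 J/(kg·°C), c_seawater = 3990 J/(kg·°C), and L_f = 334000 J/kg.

T_f ≈ 64.7 °C

Sum of m c ΔT and latent-heat terms is zero:
warm ice to 0 °C: 0.135·2090·(0 − (-10.9)) = 3075.4; melt ice: 0.135·334000 = 45090; warm the meltwater: 564.3 T; seawater: 5027.4(T − 81.5)
5591.7 T = 409733 − 48165 = 361568
T ≈ 64.66 °C. Since T > 0 °C, the all-ice-melts assumption holds.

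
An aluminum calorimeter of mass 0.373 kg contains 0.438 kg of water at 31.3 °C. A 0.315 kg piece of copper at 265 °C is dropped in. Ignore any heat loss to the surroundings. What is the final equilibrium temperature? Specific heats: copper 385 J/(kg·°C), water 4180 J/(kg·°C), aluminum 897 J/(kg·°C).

Heat gained plus heat lost sum to zero:
0.315×385×(T − 265) + 0.438×4180×(T − 31.3) + 0.373×897×(T − 31.3) = 0
121.28(T − 265) + 1830.8(T − 31.3) + 334.58(T − 31.3) = 0
(121.28 + 1830.8 + 334.58) T = 121.28×265 + 1830.8×31.3 + 334.58×31.3
T ≈ 43.69 °C

T_f ≈ 43.7 °C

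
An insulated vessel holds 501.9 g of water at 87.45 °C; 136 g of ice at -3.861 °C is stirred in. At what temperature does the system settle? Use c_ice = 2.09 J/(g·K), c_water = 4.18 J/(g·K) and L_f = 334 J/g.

Conservation of energy gives ΣQ = 0:
warm ice to 0 °C: 136·2.09·(0 − (-3.861)) = 1097.5
  fusion: m_ice L_f = 136·334 = 45424
  warm the meltwater: 568.48 T
  water cools: 501.9·4.18·(T − 87.45) = 2097.9(T − 87.45)
2666.4 T = 183465 − 46521 = 136944
T ≈ 51.36 °C (positive, so assuming full melt was valid).

T_f ≈ 51.4 °C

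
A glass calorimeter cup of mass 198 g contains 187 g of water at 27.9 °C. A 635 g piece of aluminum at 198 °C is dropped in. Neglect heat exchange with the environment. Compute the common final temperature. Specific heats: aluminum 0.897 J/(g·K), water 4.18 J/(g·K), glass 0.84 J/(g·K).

Net heat exchanged in the isolated system is zero:
635·0.897·(T − 198) + 187·4.18·(T − 27.9) + 198·0.84·(T − 27.9) = 0
569.6(T − 198) + 781.66(T − 27.9) + 166.32(T − 27.9) = 0
1517.6 T = 139228
T = 139228/1517.6 ≈ 91.74 °C

T_f ≈ 91.7 °C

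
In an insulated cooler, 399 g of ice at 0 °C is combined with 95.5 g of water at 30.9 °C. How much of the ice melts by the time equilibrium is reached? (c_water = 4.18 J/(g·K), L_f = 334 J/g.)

m_melted ≈ 36.9 g

Water can give up m c ΔT = 95.5·4.18·30.9 = 12335 J before reaching 0 °C.
To melt every bit of ice: 399·334 = 133266 J.
Since 12335 < 133266 J, not all the ice melts; equilibrium is at 0 °C.
Mass melted = 12335/334 ≈ 36.93 g.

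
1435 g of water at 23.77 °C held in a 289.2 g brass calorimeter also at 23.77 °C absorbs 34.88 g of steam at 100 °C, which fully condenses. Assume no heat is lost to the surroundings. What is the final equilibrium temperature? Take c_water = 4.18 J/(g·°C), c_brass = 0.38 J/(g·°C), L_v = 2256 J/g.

T_f ≈ 38.1 °C

Energy balance with sensible and latent terms:
condense steam: −34.88·2256 = −78689
  condensate cools 100→T: 34.88·4.18·(T − 100) = 145.8(T − 100)
  original water: 5998.3(T − 23.77)
  cup: 109.9(T − 23.77)
6254 T = 78689 + 14580 + 145192 = 238461
T ≈ 38.13 °C, under the boiling point, so the assumption holds.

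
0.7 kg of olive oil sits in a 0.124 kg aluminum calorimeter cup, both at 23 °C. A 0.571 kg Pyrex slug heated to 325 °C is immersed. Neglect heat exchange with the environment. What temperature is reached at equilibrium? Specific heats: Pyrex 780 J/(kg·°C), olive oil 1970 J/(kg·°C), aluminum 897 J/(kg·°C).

Heat gained plus heat lost sum to zero:
0.571×780×(T − 325) + 0.7×1970×(T − 23) + 0.124×897×(T − 23) = 0
445.38(T − 325) + 1379(T − 23) + 111.23(T − 23) = 0
1935.6 T = 179024
T = 179024/1935.6 ≈ 92.49 °C

T_f ≈ 92.5 °C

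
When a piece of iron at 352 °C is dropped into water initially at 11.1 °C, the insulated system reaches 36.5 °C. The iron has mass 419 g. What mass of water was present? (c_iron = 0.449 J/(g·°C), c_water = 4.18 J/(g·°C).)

Heat gained plus heat lost sum to zero:
419·0.449·(36.5 − 352) + m·4.18·(36.5 − 11.1) = 0
106.17 m = 59355
m = 59355/106.17 ≈ 559 g

m ≈ 559 g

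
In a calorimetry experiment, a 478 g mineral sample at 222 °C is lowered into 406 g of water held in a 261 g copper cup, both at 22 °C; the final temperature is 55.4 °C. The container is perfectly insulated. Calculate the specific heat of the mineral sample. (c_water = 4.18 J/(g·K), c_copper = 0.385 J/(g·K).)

c ≈ 0.754 J/(g·K)

Taking heat into each body as positive, Σ m c ΔT = 0:
478·c·(55.4 − 222) + 406·4.18·(55.4 − 22) + 261·0.385·(55.4 − 22) = 0
-79635 c = -60039
c = -60039/-79635 ≈ 0.7539 J/(g·K)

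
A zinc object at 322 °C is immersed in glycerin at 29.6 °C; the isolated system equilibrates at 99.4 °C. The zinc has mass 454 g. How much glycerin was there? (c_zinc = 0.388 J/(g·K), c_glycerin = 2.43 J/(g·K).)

m ≈ 231 g

Net heat exchanged in the isolated system is zero:
454·0.388·(99.4 − 322) + m·2.43·(99.4 − 29.6) = 0
169.61 m = 39211
m = 39211/169.61 ≈ 231.2 g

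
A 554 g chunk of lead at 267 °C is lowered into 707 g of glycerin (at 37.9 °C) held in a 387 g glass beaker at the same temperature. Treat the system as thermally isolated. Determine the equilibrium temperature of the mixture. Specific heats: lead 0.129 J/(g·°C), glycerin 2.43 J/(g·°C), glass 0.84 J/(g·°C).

T_f ≈ 45.6 °C

T_f = Σ m_i c_i T_i / Σ m_i c_i:
T_f = (71.47*267 + 1718*37.9 + 325.08*37.9) / (71.47 + 1718 + 325.08)
    = 96515 / 2114.6 ≈ 45.64 °C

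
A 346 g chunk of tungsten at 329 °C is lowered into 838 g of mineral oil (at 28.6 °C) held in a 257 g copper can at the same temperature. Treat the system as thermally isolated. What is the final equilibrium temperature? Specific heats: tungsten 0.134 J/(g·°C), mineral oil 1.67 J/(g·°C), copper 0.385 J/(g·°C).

T_f ≈ 37.6 °C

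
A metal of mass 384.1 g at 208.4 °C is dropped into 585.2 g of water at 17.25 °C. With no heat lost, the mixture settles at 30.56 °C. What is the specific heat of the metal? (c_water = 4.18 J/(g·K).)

c ≈ 0.477 J/(g·K)

Conservation of energy gives ΣQ = 0:
384.1·c·(30.56 − 208.4) + 585.2·4.18·(30.56 − 17.25) = 0
-68308 c = -32558
c = -32558/-68308 ≈ 0.4766 J/(g·K)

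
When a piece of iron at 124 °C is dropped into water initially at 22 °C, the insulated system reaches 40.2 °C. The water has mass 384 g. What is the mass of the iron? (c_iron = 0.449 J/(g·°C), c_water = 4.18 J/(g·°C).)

Conservation of energy gives ΣQ = 0:
m×0.449×(40.2 − 124) + 384×4.18×(40.2 − 22) = 0
-37.63 m = -29213
m = -29213/-37.63 ≈ 776.4 g

m ≈ 776 g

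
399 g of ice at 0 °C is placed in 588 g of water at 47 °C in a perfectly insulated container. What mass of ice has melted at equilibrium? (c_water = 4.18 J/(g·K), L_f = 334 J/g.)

m_melted ≈ 346 g

Cooling the water to 0 °C releases 588·4.18·47 = 115518 J.
To melt every bit of ice: 399·334 = 133266 J.
That's not enough to melt it all — equilibrium is at 0 °C with ice remaining.
m_melted·334 = 115518  ⇒  m_melted ≈ 345.9 g.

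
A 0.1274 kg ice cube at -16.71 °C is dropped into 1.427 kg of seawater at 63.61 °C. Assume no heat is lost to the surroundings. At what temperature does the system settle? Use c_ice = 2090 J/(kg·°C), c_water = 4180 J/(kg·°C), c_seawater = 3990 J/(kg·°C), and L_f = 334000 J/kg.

T_f ≈ 50.6 °C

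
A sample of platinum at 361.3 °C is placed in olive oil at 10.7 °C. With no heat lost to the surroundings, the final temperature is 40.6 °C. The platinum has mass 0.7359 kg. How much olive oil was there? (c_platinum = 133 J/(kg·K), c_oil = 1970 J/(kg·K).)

Heat gained plus heat lost sum to zero:
0.7359·133·(40.6 − 361.3) + m·1970·(40.6 − 10.7) = 0
58903 m = 31388
m = 31388/58903 ≈ 0.5329 kg

m ≈ 0.533 kg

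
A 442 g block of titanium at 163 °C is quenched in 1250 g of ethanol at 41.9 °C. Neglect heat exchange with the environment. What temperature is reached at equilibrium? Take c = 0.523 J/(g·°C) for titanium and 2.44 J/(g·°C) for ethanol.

|Q_titanium| = |Q_ethanol|:
442·0.523·(163 − T) = 1250·2.44·(T − 41.9)
231.17(163 − T) = 3050(T − 41.9)
3281.2 T = 165475  ⇒  T ≈ 50.43 °C

T_f ≈ 50.4 °C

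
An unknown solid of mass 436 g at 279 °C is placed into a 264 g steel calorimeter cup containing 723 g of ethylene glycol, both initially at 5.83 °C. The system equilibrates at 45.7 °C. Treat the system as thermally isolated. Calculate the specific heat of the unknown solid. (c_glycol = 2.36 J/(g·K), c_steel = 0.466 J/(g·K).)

c ≈ 0.717 J/(g·K)

Let T be the final temperature. ΣQ_i = 0:
436×c×(45.7 − 279) + 723×2.36×(45.7 − 5.83) + 264×0.466×(45.7 − 5.83) = 0
-101719 c = -72934
c = -72934/-101719 ≈ 0.717 J/(g·K)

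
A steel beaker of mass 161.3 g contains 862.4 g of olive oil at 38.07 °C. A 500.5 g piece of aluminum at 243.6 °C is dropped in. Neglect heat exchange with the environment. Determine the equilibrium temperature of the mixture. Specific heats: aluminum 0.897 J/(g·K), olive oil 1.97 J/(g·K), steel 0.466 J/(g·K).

Heat gained plus heat lost sum to zero:
500.5×0.897×(T − 243.6) + 862.4×1.97×(T − 38.07) + 161.3×0.466×(T − 38.07) = 0
448.95(T − 243.6) + 1698.9(T − 38.07) + 75.17(T − 38.07) = 0
(448.95 + 1698.9 + 75.17) T = 448.95×243.6 + 1698.9×38.07 + 75.17×38.07
T = 176904/2223 ≈ 79.58 °C

T_f ≈ 79.6 °C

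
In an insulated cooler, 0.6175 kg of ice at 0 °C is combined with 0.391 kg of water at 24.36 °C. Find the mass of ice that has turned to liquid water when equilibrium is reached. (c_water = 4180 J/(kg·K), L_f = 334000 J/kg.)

m_melted ≈ 0.119 kg

Heat available from the water dropping to 0 °C: 0.391·4180·24.36 = 39813 J.
Fully melting the ice requires m_ice L_f = 0.6175·334000 = 206245 J.
39813 J < 206245 J, so only part of the ice melts and the system sits at 0 °C.
m_melt = 39813 / L_f = 0.1192 kg.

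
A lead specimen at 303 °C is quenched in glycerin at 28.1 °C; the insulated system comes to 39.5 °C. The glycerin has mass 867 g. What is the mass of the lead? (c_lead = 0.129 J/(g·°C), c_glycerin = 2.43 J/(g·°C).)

Heat lost by the lead = heat gained by the glycerin:
m×0.129×(303 − 39.5) = 867×2.43×(39.5 − 28.1)
33.99 m = 24018  ⇒  m ≈ 706.6 g

m ≈ 707 g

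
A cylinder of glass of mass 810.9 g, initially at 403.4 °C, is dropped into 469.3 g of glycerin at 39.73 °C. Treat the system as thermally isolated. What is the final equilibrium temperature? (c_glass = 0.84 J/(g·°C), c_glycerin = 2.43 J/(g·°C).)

Energy conservation, ΣQ = 0:
810.9×0.84×(T − 403.4) + 469.3×2.43×(T − 39.73) = 0
681.16(T − 403.4) + 1140.4(T − 39.73) = 0
(681.16 + 1140.4) T = 681.16×403.4 + 1140.4×39.73
T = 320086/1821.6 ≈ 175.72 °C

T_f ≈ 175.7 °C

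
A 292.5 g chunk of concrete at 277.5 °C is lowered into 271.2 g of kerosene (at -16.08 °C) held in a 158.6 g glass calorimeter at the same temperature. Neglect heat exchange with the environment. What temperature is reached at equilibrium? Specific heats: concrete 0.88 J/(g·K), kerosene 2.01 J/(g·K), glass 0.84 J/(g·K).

T_f ≈ 64.7 °C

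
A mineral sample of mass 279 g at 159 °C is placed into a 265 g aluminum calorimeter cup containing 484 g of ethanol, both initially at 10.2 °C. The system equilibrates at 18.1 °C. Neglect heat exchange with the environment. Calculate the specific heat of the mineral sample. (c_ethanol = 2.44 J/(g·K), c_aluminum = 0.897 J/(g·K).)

Heat gained plus heat lost sum to zero:
279×c×(18.1 − 159) + 484×2.44×(18.1 − 10.2) + 265×0.897×(18.1 − 10.2) = 0
-39311 c = -11207
c = -11207/-39311 ≈ 0.2851 J/(g·K)

c ≈ 0.285 J/(g·K)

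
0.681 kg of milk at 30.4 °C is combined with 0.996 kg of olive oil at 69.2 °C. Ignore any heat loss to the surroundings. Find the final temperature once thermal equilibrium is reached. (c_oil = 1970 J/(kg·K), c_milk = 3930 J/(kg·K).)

Setting the total heat transfer to zero:
0.996×1970×(T − 69.2) + 0.681×3930×(T − 30.4) = 0
(1962.1 + 2676.3) T = 1962.1×69.2 + 2676.3×30.4
T ≈ 46.81 °C

T_f ≈ 46.8 °C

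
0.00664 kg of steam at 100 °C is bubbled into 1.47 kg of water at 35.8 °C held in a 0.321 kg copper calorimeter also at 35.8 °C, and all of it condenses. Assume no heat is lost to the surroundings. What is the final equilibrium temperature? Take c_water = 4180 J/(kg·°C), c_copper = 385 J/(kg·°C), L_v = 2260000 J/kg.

T_f ≈ 38.5 °C

Setting the total heat transfer to zero:
latent heat released on condensation: 0.00664×2260000 = 15006
  condensate cools 100→T: 0.00664×4180×(T − 100) = 27.76(T − 100)
  original water: 6144.6(T − 35.8)
  cup: 123.59(T − 35.8)
6295.9 T = 15006 + 2775.5 + 224401 = 242183
T ≈ 38.47 °C — below 100 °C, confirming all the steam condensed.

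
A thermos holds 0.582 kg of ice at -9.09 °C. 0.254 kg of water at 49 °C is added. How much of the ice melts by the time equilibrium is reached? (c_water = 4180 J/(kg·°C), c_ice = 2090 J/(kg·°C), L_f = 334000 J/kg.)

m_melted ≈ 0.123 kg

Water can give up m c ΔT = 0.254·4180·49 = 52024 J before reaching 0 °C.
Warming the ice to 0 °C takes 0.582·2090·9.09 = 11057 J, leaving 40967 J for melting.
To melt every bit of ice: 0.582·334000 = 194388 J.
Since 40967 < 194388 J, not all the ice melts; equilibrium is at 0 °C.
m_melted·334000 = 40967  ⇒  m_melted ≈ 0.1227 kg.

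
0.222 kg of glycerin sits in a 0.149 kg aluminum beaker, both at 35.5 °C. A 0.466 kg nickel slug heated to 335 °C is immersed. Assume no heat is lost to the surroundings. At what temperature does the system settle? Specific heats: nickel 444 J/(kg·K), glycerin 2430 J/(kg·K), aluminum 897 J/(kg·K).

T_f ≈ 105.9 °C

Setting the total heat transfer to zero:
0.466*444*(T − 335) + 0.222*2430*(T − 35.5) + 0.149*897*(T − 35.5) = 0
(206.9 + 539.46 + 133.65) T = 206.9*335 + 539.46*35.5 + 133.65*35.5
T ≈ 105.92 °C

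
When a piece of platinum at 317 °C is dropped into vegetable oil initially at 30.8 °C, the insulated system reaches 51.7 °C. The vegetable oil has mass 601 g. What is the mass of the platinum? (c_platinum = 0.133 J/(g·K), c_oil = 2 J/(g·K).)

m ≈ 712 g

Heat lost by the platinum = heat gained by the oil:
m·0.133·(317 − 51.7) = 601·2·(51.7 − 30.8)
35.28 m = 25122  ⇒  m ≈ 712 g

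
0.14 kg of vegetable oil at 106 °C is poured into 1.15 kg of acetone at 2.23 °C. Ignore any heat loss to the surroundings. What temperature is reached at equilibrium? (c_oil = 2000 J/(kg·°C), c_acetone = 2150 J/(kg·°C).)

Let T be the final temperature. ΣQ_i = 0:
0.14·2000·(T − 106) + 1.15·2150·(T − 2.23) = 0
280(T − 106) + 2472.5(T − 2.23) = 0
2752.5 T = 35194
T = 35194/2752.5 ≈ 12.79 °C

T_f ≈ 12.8 °C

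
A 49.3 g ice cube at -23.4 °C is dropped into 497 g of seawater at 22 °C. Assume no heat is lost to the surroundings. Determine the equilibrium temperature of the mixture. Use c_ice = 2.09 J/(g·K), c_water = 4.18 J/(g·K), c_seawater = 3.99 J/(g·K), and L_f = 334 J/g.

Taking heat into each body as positive, Σ m c ΔT = 0:
ice -23.4→0 °C: 49.3×2.09×23.4 = 2411.1
  melt ice: 49.3×334 = 16466
  meltwater 0→T: 49.3×4.18×T = 206.07 T
  seawater cools: 497×3.99×(T − 22) = 1983(T − 22)
2189.1 T = 43627 − 18877 = 24749
T ≈ 11.31 °C (positive, so assuming full melt was valid).

T_f ≈ 11.3 °C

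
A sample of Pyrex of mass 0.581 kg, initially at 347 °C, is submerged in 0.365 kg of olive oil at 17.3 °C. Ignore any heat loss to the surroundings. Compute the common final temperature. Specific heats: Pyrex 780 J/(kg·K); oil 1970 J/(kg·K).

Setting the total heat transfer to zero:
0.581*780*(T − 347) + 0.365*1970*(T − 17.3) = 0
453.18(T − 347) + 719.05(T − 17.3) = 0
(453.18 + 719.05) T = 453.18*347 + 719.05*17.3
T = 169693/1172.2 ≈ 144.76 °C

T_f ≈ 144.8 °C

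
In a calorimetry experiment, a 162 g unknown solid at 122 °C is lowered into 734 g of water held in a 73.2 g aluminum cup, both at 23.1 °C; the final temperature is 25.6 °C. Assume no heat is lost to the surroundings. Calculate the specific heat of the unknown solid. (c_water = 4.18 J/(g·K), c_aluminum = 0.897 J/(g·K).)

c ≈ 0.502 J/(g·K)

Energy conservation, ΣQ = 0:
162×c×(25.6 − 122) + 734×4.18×(25.6 − 23.1) + 73.2×0.897×(25.6 − 23.1) = 0
-15617 c = -7834.5
c = -7834.5/-15617 ≈ 0.5017 J/(g·K)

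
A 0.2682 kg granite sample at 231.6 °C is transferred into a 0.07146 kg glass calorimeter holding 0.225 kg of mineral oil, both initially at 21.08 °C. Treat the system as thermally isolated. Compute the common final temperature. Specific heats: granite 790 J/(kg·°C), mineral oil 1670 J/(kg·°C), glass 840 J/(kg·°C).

T_f ≈ 90.0 °C

T_f = Σ m_i c_i T_i / Σ m_i c_i:
T_f = (211.88*231.6 + 375.75*21.08 + 60.03*21.08) / (211.88 + 375.75 + 60.03)
    = 58257 / 647.65 ≈ 89.95 °C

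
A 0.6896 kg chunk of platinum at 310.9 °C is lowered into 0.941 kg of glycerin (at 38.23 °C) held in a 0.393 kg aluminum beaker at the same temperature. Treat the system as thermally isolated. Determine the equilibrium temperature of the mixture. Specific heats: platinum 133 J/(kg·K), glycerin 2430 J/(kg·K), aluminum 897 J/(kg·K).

Taking heat into each body as positive, Σ m c ΔT = 0:
0.6896*133*(T − 310.9) + 0.941*2430*(T − 38.23) + 0.393*897*(T − 38.23) = 0
(91.72 + 2286.6 + 352.52) T = 91.72*310.9 + 2286.6*38.23 + 352.52*38.23
T = 129409 / 2730.9 = 47.4 °C

T_f ≈ 47.4 °C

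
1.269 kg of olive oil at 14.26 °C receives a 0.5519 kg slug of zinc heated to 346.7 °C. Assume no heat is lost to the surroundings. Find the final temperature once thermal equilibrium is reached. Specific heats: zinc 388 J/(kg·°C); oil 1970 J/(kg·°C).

Heat gained plus heat lost sum to zero:
0.5519·388·(T − 346.7) + 1.269·1970·(T − 14.26) = 0
(214.14 + 2499.9) T = 214.14·346.7 + 2499.9·14.26
T ≈ 40.49 °C

T_f ≈ 40.5 °C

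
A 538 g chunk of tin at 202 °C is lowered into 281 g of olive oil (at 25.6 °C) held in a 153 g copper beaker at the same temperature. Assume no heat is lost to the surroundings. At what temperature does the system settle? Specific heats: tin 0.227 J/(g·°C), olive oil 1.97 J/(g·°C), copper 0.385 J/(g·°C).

Energy conservation, ΣQ = 0:
538·0.227·(T − 202) + 281·1.97·(T − 25.6) + 153·0.385·(T − 25.6) = 0
122.13(T − 202) + 553.57(T − 25.6) + 58.91(T − 25.6) = 0
734.6 T = 40349
T = 40349/734.6 ≈ 54.93 °C

T_f ≈ 54.9 °C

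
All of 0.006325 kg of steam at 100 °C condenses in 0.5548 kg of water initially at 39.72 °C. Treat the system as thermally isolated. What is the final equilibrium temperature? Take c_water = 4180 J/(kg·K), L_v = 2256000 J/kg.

T_f ≈ 46.5 °C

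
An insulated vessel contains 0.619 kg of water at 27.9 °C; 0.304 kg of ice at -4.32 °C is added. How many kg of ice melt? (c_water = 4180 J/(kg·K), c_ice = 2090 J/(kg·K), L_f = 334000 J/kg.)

m_melted ≈ 0.208 kg

Heat available from the water dropping to 0 °C: 0.619×4180×27.9 = 72189 J.
Warming the ice to 0 °C takes 0.304×2090×4.32 = 2744.8 J, leaving 69444 J for melting.
To melt every bit of ice: 0.304×334000 = 101536 J.
69444 J < 101536 J, so only part of the ice melts and the system sits at 0 °C.
m_melt = 69444 / L_f = 0.2079 kg.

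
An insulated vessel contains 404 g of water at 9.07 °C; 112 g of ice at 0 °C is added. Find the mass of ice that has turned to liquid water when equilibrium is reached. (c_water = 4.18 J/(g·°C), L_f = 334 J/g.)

Heat available from the water dropping to 0 °C: 404×4.18×9.07 = 15317 J.
To melt every bit of ice: 112×334 = 37408 J.
That's not enough to melt it all — equilibrium is at 0 °C with ice remaining.
Mass melted = 15317/334 ≈ 45.86 g.

m_melted ≈ 45.9 g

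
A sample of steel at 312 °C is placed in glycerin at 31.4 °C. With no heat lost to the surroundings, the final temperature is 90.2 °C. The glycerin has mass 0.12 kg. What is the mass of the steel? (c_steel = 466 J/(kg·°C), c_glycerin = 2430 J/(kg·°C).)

m ≈ 0.166 kg

|Q_steel| = |Q_glycerin|:
m×466×(312 − 90.2) = 0.12×2430×(90.2 − 31.4)
103359 m = 17146  ⇒  m ≈ 0.1659 kg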